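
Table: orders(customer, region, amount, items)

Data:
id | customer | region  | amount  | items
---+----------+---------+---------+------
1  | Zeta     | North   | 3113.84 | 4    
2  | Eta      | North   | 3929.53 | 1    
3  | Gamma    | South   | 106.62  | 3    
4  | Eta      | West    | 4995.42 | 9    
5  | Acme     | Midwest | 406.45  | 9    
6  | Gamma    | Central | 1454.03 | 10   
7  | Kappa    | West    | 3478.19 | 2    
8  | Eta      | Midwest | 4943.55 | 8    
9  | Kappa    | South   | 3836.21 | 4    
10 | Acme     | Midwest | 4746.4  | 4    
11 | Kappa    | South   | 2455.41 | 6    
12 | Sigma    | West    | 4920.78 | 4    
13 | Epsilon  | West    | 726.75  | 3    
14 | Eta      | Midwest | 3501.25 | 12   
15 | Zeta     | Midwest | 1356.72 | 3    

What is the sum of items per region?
SELECT region, SUM(items) as result
FROM orders
GROUP BY region

Result:
  Central: 10
  Midwest: 36
  North: 5
  South: 13
  West: 18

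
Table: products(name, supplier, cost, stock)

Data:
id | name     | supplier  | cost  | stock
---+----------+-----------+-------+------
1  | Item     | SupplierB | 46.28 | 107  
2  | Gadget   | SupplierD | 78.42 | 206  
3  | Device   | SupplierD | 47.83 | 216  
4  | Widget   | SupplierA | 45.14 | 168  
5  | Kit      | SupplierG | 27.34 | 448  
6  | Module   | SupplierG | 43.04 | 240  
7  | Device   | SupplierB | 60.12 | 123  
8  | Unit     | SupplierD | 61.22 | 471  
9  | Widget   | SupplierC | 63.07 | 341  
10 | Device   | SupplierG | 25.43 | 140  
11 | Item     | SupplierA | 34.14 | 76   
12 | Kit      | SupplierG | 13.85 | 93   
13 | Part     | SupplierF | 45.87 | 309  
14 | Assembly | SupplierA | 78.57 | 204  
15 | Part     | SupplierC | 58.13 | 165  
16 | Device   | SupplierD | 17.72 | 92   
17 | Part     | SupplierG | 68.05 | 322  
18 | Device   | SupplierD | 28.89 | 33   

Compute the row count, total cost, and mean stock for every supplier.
SELECT supplier,
       COUNT(*) as cnt,
       SUM(cost) as total_cost,
       AVG(stock) as avg_stock
FROM products
GROUP BY supplier

Result:
  SupplierA: 3 records, 157.85 total cost, 149.33 avg stock
  SupplierB: 2 records, 106.40 total cost, 115.00 avg stock
  SupplierC: 2 records, 121.20 total cost, 253.00 avg stock
  SupplierD: 5 records, 234.08 total cost, 203.60 avg stock
  SupplierF: 1 records, 45.87 total cost, 309.00 avg stock
  SupplierG: 5 records, 177.71 total cost, 248.60 avg stock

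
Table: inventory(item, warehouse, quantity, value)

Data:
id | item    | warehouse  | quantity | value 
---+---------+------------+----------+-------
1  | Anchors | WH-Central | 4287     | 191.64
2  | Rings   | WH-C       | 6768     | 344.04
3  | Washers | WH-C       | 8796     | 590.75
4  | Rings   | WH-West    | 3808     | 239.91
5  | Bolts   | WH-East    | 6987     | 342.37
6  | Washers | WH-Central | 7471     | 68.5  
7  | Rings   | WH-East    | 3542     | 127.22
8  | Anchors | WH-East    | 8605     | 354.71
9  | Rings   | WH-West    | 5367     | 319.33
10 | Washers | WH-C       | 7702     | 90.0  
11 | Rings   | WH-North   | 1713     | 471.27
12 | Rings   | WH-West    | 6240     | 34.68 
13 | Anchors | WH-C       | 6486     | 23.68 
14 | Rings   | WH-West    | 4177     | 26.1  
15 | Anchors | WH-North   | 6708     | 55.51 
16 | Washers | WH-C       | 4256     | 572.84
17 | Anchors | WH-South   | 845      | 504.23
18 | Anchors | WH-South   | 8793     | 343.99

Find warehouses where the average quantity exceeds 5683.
SELECT warehouse, AVG(quantity)
FROM inventory
GROUP BY warehouse
HAVING AVG(quantity) > 5683

Result:
  WH-C: avg=6801.60
  WH-Central: avg=5879.00
  WH-East: avg=6378.00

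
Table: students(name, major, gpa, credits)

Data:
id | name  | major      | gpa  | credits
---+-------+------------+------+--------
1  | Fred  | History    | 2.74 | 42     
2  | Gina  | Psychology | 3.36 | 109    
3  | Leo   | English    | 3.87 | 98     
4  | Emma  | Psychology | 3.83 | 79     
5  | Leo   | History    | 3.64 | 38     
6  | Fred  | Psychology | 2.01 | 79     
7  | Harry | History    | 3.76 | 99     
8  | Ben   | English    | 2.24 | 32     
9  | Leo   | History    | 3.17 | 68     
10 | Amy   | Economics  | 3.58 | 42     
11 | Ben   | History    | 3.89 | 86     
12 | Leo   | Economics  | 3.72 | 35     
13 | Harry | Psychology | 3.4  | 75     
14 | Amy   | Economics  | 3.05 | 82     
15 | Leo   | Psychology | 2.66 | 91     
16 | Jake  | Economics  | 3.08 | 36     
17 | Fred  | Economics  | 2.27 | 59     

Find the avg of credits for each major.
SELECT major, AVG(credits) as result
FROM students
GROUP BY major

Result:
  Economics: 50.80
  English: 65.00
  History: 66.60
  Psychology: 86.60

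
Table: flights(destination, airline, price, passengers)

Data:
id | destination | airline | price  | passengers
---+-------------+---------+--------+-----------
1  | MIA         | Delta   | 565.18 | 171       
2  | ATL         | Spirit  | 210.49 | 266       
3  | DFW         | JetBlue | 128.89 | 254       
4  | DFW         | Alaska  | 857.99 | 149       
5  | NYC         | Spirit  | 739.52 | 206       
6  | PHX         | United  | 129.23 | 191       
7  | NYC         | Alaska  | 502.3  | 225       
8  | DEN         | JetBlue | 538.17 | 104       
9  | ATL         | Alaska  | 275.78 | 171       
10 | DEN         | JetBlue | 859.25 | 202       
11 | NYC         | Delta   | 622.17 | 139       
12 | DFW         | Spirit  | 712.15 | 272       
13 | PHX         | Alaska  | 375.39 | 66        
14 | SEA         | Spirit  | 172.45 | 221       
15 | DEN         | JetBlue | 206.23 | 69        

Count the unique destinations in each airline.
SELECT airline, COUNT(DISTINCT destination)
FROM flights
GROUP BY airline

Result:
  Alaska: 4 distinct
  Delta: 2 distinct
  JetBlue: 2 distinct
  Spirit: 4 distinct
  United: 1 distinct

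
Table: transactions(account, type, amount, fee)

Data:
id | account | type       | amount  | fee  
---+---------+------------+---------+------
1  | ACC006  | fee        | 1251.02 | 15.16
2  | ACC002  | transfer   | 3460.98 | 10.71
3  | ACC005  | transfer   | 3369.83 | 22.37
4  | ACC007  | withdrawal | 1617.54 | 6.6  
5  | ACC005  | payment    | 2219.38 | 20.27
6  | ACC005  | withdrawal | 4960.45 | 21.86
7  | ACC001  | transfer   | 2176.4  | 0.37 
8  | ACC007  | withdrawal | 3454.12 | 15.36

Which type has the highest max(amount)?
SELECT type, MAX(amount) as val
FROM transactions
GROUP BY type
ORDER BY val DESC
LIMIT 1

Result: withdrawal with max(amount) = 4960.45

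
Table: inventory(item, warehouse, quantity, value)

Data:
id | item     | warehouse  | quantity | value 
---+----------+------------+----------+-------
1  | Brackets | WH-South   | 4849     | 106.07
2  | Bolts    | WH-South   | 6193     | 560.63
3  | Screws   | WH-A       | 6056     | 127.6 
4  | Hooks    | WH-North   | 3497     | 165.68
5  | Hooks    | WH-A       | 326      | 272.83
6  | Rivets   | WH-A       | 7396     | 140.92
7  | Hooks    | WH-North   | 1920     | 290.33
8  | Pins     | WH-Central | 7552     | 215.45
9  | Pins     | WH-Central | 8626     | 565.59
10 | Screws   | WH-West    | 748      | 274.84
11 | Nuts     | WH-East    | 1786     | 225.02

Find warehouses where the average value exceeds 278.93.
SELECT warehouse, AVG(value)
FROM inventory
GROUP BY warehouse
HAVING AVG(value) > 278.93

Result:
  WH-Central: avg=390.52
  WH-South: avg=333.35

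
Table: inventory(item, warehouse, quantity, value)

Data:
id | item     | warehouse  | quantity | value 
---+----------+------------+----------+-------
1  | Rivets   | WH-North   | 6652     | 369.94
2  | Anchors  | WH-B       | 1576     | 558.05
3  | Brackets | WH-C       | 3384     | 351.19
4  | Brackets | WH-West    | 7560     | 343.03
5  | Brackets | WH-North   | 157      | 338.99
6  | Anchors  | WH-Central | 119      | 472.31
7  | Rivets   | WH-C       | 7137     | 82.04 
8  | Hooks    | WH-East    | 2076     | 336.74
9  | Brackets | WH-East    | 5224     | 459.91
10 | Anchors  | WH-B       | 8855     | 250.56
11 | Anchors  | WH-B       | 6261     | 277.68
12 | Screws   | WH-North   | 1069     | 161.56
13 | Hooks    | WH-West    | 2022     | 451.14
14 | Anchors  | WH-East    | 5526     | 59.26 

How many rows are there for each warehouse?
SELECT warehouse, COUNT(*) as count
FROM inventory
GROUP BY warehouse

Result:
  WH-B: 3
  WH-C: 2
  WH-Central: 1
  WH-East: 3
  WH-North: 3
  WH-West: 2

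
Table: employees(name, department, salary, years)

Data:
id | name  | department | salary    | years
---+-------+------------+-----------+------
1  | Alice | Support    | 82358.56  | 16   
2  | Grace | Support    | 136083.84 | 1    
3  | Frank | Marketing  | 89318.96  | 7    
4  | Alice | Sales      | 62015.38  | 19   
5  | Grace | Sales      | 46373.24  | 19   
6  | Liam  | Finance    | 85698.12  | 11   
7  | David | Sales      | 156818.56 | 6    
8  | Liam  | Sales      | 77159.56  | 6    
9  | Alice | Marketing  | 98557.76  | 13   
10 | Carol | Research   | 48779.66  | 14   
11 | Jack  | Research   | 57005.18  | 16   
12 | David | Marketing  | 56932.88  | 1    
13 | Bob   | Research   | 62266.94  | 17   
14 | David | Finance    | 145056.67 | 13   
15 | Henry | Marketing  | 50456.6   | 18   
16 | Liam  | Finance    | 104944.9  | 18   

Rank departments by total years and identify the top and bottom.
SELECT department, SUM(years)
FROM employees
GROUP BY department
ORDER BY SUM(years)

All groups:
  Support: 17
  Marketing: 39
  Finance: 42
  Research: 47
  Sales: 50

Highest: Sales (50)
Lowest: Support (17)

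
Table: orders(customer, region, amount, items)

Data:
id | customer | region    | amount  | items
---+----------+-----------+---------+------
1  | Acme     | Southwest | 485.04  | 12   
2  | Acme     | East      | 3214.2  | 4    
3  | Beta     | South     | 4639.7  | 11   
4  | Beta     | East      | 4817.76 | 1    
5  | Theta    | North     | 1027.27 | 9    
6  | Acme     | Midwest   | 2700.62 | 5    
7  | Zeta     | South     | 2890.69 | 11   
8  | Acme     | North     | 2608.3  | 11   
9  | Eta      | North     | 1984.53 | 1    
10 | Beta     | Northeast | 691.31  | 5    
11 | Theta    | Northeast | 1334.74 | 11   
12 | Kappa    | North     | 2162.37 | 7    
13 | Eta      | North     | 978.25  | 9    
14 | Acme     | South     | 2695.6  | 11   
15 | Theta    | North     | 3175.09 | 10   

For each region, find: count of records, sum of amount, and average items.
SELECT region,
       COUNT(*) as cnt,
       SUM(amount) as total_amount,
       AVG(items) as avg_items
FROM orders
GROUP BY region

Result:
  East: 2 records, 8031.96 total amount, 2.50 avg items
  Midwest: 1 records, 2700.62 total amount, 5.00 avg items
  North: 6 records, 11935.81 total amount, 7.83 avg items
  Northeast: 2 records, 2026.05 total amount, 8.00 avg items
  South: 3 records, 10225.99 total amount, 11.00 avg items
  Southwest: 1 records, 485.04 total amount, 12.00 avg items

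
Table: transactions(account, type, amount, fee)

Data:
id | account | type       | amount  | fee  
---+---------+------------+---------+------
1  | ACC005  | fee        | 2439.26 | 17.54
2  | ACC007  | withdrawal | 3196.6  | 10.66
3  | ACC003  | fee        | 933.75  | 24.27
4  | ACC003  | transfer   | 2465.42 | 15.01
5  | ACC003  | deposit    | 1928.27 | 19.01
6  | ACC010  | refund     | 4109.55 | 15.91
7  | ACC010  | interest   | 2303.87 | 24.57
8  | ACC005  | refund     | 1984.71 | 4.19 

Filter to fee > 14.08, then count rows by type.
SELECT type, COUNT(*)
FROM transactions
WHERE fee > 14.08
GROUP BY type

Note: WHERE filters rows before grouping.

Result:
  deposit: 1
  fee: 2
  interest: 1
  refund: 1
  transfer: 1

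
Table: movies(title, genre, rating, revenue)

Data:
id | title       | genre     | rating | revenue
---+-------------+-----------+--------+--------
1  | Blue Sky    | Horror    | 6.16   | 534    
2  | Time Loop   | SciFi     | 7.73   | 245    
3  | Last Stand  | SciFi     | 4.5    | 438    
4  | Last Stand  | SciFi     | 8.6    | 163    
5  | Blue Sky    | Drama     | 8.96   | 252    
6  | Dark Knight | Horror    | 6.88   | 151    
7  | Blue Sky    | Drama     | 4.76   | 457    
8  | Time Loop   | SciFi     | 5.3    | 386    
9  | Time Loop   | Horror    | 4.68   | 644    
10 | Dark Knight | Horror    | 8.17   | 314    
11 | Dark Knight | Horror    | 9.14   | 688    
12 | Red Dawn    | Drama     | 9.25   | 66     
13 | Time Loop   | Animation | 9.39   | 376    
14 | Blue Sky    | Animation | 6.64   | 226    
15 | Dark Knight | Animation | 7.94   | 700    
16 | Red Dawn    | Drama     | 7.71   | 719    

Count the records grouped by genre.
SELECT genre, COUNT(*) as count
FROM movies
GROUP BY genre

Result:
  Animation: 3
  Drama: 4
  Horror: 5
  SciFi: 4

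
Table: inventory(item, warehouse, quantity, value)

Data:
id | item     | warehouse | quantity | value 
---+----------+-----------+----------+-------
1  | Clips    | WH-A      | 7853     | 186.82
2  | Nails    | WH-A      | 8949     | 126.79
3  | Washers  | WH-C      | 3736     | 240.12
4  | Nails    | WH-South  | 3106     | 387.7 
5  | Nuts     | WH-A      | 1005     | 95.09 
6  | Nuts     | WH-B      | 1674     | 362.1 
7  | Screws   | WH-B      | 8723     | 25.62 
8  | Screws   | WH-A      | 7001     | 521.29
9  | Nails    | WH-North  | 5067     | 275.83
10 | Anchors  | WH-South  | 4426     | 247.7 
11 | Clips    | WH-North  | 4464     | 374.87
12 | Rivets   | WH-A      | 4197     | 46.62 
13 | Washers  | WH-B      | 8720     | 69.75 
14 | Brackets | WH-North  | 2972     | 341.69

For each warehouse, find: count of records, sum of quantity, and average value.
SELECT warehouse,
       COUNT(*) as cnt,
       SUM(quantity) as total_quantity,
       AVG(value) as avg_value
FROM inventory
GROUP BY warehouse

Result:
  WH-A: 5 records, 29005 total quantity, 195.32 avg value
  WH-B: 3 records, 19117 total quantity, 152.49 avg value
  WH-C: 1 records, 3736 total quantity, 240.12 avg value
  WH-North: 3 records, 12503 total quantity, 330.80 avg value
  WH-South: 2 records, 7532 total quantity, 317.70 avg value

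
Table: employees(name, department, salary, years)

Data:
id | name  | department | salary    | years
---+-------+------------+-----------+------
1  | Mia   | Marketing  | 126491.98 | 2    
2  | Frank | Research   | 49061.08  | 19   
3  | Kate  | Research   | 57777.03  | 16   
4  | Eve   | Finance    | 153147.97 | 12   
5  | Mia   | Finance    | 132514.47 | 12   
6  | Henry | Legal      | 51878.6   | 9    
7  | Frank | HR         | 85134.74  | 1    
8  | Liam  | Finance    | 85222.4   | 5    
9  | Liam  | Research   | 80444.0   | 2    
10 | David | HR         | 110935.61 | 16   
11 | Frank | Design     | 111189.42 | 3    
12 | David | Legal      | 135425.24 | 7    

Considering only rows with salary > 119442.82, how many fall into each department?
SELECT department, COUNT(*)
FROM employees
WHERE salary > 119442.82
GROUP BY department

Note: WHERE filters rows before grouping.

Result:
  Finance: 2
  Legal: 1
  Marketing: 1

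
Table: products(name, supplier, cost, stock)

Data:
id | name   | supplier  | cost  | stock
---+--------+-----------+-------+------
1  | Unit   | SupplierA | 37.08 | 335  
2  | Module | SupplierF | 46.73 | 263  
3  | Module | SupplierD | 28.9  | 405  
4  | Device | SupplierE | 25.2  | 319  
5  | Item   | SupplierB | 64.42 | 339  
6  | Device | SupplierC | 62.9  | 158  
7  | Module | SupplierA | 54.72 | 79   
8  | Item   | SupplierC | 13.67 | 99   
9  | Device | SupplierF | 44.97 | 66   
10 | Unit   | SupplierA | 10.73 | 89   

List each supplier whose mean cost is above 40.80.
SELECT supplier, AVG(cost)
FROM products
GROUP BY supplier
HAVING AVG(cost) > 40.80

Result:
  SupplierB: avg=64.42
  SupplierF: avg=45.85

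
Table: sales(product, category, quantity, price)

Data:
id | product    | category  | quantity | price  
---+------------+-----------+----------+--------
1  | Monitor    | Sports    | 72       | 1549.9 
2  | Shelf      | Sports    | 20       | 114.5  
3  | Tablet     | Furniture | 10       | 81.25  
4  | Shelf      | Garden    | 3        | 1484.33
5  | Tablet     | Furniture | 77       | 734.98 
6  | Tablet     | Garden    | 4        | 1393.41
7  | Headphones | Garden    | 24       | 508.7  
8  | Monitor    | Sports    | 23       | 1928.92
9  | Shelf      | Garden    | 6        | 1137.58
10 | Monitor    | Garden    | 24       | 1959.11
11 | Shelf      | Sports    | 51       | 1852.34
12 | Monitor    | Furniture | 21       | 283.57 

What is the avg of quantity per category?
SELECT category, AVG(quantity) as result
FROM sales
GROUP BY category

Result:
  Furniture: 36.00
  Garden: 12.20
  Sports: 41.50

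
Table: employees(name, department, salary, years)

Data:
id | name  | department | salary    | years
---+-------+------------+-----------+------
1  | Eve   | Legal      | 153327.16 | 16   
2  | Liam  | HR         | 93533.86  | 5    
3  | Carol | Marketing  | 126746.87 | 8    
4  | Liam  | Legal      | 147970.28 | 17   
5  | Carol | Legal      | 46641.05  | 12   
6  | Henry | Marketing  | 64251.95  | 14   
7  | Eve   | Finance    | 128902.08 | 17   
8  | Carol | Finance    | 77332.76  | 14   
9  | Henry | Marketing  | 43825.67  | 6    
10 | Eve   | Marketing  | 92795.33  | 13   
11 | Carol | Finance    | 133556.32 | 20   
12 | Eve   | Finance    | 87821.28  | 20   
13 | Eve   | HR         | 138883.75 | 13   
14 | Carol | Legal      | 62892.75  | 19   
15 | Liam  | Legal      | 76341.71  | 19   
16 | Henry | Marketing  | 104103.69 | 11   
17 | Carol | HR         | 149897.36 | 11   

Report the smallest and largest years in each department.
SELECT department, MIN(years), MAX(years)
FROM employees
GROUP BY department

Result:
  Finance: min=14, max=20
  HR: min=5, max=13
  Legal: min=12, max=19
  Marketing: min=6, max=14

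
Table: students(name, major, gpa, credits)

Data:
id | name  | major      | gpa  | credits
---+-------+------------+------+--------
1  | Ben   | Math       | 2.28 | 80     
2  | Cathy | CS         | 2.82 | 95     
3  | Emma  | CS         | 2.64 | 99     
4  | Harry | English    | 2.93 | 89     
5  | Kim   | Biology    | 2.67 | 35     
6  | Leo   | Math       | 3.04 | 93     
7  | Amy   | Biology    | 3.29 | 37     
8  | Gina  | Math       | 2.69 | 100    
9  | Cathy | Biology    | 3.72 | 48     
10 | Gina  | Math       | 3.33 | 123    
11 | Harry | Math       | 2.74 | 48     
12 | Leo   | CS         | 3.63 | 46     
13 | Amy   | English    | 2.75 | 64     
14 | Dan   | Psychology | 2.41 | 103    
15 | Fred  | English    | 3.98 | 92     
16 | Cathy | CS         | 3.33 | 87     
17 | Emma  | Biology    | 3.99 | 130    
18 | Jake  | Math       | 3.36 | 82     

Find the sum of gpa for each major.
SELECT major, SUM(gpa) as result
FROM students
GROUP BY major

Result:
  Biology: 13.67
  CS: 12.42
  English: 9.66
  Math: 17.44
  Psychology: 2.41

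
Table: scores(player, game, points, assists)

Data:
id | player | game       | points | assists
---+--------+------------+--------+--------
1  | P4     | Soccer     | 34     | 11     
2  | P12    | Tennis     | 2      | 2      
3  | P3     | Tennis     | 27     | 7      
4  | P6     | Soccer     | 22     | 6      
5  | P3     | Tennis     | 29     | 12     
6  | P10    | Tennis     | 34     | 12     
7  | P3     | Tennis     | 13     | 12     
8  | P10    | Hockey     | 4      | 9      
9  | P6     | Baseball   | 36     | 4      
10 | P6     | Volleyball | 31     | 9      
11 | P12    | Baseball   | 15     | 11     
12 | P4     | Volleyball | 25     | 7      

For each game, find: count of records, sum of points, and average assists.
SELECT game,
       COUNT(*) as cnt,
       SUM(points) as total_points,
       AVG(assists) as avg_assists
FROM scores
GROUP BY game

Result:
  Baseball: 2 records, 51 total points, 7.50 avg assists
  Hockey: 1 records, 4 total points, 9.00 avg assists
  Soccer: 2 records, 56 total points, 8.50 avg assists
  Tennis: 5 records, 105 total points, 9.00 avg assists
  Volleyball: 2 records, 56 total points, 8.00 avg assists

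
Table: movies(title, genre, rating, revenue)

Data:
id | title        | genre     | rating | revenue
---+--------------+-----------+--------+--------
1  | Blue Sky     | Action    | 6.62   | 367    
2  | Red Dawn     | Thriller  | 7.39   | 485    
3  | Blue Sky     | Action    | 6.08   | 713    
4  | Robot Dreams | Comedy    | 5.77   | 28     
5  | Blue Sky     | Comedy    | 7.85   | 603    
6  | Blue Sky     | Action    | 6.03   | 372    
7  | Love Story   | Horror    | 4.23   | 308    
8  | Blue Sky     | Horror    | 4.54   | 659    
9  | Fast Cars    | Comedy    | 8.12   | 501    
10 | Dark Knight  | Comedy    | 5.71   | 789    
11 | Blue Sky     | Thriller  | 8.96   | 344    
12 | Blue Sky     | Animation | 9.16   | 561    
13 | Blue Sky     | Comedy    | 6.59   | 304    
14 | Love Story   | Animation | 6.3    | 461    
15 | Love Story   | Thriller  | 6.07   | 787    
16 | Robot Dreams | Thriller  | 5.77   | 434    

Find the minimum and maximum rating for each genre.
SELECT genre, MIN(rating), MAX(rating)
FROM movies
GROUP BY genre

Result:
  Action: min=6.03, max=6.62
  Animation: min=6.30, max=9.16
  Comedy: min=5.71, max=8.12
  Horror: min=4.23, max=4.54
  Thriller: min=5.77, max=8.96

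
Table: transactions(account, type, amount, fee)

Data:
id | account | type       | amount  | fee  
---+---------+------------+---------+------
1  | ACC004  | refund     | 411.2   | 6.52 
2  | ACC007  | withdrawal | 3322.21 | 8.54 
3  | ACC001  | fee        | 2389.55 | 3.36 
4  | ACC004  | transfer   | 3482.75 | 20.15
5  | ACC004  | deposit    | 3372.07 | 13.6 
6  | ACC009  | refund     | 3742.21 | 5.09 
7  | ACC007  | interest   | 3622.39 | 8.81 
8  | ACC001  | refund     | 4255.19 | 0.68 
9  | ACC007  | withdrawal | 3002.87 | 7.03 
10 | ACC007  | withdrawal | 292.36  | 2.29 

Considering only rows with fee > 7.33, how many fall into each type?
SELECT type, COUNT(*)
FROM transactions
WHERE fee > 7.33
GROUP BY type

Note: WHERE filters rows before grouping.

Result:
  deposit: 1
  interest: 1
  transfer: 1
  withdrawal: 1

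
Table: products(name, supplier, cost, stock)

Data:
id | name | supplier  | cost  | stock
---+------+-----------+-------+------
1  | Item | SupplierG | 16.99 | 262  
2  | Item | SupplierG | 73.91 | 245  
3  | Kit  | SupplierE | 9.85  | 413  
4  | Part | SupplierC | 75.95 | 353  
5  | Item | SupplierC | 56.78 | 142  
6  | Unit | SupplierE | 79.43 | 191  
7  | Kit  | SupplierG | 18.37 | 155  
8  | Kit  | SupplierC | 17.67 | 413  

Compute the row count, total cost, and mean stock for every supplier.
SELECT supplier,
       COUNT(*) as cnt,
       SUM(cost) as total_cost,
       AVG(stock) as avg_stock
FROM products
GROUP BY supplier

Result:
  SupplierC: 3 records, 150.40 total cost, 302.67 avg stock
  SupplierE: 2 records, 89.28 total cost, 302.00 avg stock
  SupplierG: 3 records, 109.27 total cost, 220.67 avg stock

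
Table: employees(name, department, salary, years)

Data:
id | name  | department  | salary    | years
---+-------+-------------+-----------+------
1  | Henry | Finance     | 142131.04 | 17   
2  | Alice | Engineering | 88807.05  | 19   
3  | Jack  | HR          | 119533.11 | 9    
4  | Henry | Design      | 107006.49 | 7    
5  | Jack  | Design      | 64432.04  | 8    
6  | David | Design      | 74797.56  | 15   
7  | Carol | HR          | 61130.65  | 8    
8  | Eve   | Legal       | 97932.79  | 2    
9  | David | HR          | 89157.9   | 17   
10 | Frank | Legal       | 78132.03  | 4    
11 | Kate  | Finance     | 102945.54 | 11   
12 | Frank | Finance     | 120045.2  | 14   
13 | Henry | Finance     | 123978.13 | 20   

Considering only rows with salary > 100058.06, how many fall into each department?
SELECT department, COUNT(*)
FROM employees
WHERE salary > 100058.06
GROUP BY department

Note: WHERE filters rows before grouping.

Result:
  Design: 1
  Finance: 4
  HR: 1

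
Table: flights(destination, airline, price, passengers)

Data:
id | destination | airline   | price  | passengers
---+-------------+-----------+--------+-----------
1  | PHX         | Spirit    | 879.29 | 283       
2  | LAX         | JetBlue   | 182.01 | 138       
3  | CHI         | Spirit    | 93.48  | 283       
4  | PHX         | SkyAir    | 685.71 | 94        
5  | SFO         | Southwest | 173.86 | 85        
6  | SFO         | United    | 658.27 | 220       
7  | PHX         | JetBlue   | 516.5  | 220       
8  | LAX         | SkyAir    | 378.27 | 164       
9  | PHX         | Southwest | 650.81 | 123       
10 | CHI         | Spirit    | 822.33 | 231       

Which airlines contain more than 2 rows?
SELECT airline, COUNT(*) as cnt
FROM flights
GROUP BY airline
HAVING COUNT(*) > 2

Result:
  Spirit: 3

Note: HAVING filters groups after aggregation, WHERE filters rows before.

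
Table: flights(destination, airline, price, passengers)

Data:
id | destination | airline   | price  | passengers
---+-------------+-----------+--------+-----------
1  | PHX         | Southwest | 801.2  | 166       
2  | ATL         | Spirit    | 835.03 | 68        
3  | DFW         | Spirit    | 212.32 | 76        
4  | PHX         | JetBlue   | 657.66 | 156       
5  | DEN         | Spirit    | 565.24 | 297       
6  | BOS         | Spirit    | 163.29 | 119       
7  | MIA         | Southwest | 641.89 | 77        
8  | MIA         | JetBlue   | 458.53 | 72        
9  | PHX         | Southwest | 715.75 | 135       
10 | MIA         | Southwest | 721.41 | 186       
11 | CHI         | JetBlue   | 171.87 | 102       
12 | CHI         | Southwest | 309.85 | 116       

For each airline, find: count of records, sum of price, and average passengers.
SELECT airline,
       COUNT(*) as cnt,
       SUM(price) as total_price,
       AVG(passengers) as avg_passengers
FROM flights
GROUP BY airline

Result:
  JetBlue: 3 records, 1288.06 total price, 110.00 avg passengers
  Southwest: 5 records, 3190.10 total price, 136.00 avg passengers
  Spirit: 4 records, 1775.88 total price, 140.00 avg passengers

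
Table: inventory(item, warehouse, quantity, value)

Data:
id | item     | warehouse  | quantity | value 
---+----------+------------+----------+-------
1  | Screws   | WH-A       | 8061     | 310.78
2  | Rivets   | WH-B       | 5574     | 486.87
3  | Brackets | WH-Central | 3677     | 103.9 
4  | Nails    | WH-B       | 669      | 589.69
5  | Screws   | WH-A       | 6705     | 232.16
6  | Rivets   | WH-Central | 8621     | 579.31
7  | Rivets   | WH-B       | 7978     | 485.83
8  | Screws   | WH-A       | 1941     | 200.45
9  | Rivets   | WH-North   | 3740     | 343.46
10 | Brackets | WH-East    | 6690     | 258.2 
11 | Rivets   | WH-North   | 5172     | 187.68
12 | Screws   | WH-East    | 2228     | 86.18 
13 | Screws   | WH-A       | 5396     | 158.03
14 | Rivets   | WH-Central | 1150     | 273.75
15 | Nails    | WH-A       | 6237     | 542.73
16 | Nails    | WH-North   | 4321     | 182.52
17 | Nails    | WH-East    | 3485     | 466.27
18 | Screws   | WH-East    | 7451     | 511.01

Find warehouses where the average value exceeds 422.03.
SELECT warehouse, AVG(value)
FROM inventory
GROUP BY warehouse
HAVING AVG(value) > 422.03

Result:
  WH-B: avg=520.80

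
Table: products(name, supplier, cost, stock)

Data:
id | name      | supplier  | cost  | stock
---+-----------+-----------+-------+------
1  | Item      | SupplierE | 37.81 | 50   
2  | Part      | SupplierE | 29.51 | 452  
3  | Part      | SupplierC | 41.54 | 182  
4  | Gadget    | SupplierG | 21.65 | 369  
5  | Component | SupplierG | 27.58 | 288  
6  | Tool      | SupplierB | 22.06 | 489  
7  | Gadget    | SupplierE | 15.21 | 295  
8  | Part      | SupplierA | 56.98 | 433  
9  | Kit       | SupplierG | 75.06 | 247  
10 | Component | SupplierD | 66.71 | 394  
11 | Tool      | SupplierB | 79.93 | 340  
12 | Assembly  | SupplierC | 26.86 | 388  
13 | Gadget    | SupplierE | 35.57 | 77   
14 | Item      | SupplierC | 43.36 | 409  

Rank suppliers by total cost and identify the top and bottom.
SELECT supplier, SUM(cost)
FROM products
GROUP BY supplier
ORDER BY SUM(cost)

All groups:
  SupplierA: 56.98
  SupplierD: 66.71
  SupplierB: 101.99
  SupplierC: 111.76
  SupplierE: 118.10
  SupplierG: 124.29

Highest: SupplierG (124.29)
Lowest: SupplierA (56.98)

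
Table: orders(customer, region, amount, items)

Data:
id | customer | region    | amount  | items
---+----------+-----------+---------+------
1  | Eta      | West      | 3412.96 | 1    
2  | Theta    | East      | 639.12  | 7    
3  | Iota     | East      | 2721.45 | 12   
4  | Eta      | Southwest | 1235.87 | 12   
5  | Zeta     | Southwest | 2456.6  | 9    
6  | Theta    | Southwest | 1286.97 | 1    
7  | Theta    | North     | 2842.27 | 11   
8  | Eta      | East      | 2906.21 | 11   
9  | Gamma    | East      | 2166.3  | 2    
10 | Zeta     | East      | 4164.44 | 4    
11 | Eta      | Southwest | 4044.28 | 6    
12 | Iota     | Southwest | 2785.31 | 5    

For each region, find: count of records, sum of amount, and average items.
SELECT region,
       COUNT(*) as cnt,
       SUM(amount) as total_amount,
       AVG(items) as avg_items
FROM orders
GROUP BY region

Result:
  East: 5 records, 12597.52 total amount, 7.20 avg items
  North: 1 records, 2842.27 total amount, 11.00 avg items
  Southwest: 5 records, 11809.03 total amount, 6.60 avg items
  West: 1 records, 3412.96 total amount, 1.00 avg items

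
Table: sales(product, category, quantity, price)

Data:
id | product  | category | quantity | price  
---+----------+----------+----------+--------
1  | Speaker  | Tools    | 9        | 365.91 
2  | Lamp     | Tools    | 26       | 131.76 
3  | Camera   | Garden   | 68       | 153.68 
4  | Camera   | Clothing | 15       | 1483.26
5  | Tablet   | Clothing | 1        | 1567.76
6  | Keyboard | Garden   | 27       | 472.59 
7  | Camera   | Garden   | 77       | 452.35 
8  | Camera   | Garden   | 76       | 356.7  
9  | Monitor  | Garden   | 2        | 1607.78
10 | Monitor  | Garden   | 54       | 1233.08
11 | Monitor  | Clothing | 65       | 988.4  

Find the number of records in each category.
SELECT category, COUNT(*) as count
FROM sales
GROUP BY category

Result:
  Clothing: 3
  Garden: 6
  Tools: 2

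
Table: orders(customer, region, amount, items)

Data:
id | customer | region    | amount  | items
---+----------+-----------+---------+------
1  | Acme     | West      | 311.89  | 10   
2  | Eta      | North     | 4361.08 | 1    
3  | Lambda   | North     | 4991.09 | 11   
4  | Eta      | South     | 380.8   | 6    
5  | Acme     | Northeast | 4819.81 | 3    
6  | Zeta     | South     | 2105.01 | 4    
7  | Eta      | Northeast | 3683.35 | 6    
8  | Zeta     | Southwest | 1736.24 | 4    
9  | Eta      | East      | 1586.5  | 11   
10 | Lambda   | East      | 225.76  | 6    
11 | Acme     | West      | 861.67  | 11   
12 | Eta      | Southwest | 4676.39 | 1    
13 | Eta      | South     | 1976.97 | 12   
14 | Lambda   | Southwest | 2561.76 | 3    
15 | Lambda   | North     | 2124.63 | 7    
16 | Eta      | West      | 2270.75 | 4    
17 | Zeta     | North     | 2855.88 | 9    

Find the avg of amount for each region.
SELECT region, AVG(amount) as result
FROM orders
GROUP BY region

Result:
  East: 906.13
  North: 3583.17
  Northeast: 4251.58
  South: 1487.59
  Southwest: 2991.46
  West: 1148.10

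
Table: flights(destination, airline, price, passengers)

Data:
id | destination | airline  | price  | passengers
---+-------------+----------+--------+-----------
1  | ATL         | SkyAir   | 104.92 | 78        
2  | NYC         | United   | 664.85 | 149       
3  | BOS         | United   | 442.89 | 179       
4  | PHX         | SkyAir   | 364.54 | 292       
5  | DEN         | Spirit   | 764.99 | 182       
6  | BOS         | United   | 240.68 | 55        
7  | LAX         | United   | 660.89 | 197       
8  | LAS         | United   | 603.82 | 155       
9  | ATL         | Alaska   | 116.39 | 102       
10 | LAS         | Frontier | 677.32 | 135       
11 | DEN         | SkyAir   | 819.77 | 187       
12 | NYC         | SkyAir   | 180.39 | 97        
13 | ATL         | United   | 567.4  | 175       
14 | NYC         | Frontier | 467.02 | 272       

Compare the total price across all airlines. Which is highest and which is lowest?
SELECT airline, SUM(price)
FROM flights
GROUP BY airline
ORDER BY SUM(price)

All groups:
  Alaska: 116.39
  Spirit: 764.99
  Frontier: 1144.34
  SkyAir: 1469.62
  United: 3180.53

Highest: United (3180.53)
Lowest: Alaska (116.39)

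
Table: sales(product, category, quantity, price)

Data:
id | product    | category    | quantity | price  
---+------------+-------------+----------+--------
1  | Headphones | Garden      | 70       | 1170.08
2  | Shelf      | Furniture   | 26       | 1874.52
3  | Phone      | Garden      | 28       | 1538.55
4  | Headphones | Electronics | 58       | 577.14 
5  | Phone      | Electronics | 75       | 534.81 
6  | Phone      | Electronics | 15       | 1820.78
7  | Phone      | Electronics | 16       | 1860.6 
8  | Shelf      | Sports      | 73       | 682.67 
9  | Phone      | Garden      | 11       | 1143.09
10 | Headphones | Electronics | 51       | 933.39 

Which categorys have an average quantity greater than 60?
SELECT category, AVG(quantity)
FROM sales
GROUP BY category
HAVING AVG(quantity) > 60

Result:
  Sports: avg=73.00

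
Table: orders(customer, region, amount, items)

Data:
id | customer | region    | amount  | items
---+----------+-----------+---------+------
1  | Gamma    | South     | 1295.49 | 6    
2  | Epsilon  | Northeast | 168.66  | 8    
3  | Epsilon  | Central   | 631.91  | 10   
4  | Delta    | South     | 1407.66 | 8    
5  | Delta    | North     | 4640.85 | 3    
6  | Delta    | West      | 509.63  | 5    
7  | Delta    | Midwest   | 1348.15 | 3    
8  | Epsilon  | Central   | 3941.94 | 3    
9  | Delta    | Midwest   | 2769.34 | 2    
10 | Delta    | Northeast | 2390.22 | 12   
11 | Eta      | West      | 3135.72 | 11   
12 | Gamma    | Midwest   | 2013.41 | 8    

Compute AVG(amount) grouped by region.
SELECT region, AVG(amount) as result
FROM orders
GROUP BY region

Result:
  Central: 2286.93
  Midwest: 2043.63
  North: 4640.85
  Northeast: 1279.44
  South: 1351.58
  West: 1822.68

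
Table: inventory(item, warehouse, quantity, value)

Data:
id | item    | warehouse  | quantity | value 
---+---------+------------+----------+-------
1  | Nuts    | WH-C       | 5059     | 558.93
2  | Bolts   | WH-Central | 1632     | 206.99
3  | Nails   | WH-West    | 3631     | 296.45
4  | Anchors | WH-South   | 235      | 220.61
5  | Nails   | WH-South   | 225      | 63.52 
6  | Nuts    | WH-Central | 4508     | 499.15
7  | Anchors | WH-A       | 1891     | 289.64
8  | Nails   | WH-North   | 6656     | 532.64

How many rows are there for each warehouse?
SELECT warehouse, COUNT(*) as count
FROM inventory
GROUP BY warehouse

Result:
  WH-A: 1
  WH-C: 1
  WH-Central: 2
  WH-North: 1
  WH-South: 2
  WH-West: 1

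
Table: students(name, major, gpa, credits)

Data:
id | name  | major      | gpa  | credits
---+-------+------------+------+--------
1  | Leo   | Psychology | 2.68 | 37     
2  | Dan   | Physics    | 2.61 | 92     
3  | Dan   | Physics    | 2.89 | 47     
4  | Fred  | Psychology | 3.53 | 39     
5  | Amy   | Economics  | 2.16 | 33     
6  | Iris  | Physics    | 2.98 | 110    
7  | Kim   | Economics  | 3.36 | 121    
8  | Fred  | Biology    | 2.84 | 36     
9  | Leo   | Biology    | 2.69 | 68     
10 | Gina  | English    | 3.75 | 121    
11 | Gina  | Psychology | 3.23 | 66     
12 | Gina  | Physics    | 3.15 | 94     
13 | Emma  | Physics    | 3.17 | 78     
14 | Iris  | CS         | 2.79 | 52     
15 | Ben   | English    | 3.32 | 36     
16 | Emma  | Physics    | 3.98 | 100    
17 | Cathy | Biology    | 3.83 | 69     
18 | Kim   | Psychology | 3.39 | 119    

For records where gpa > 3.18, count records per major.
SELECT major, COUNT(*)
FROM students
WHERE gpa > 3.18
GROUP BY major

Note: WHERE filters rows before grouping.

Result:
  Biology: 1
  Economics: 1
  English: 2
  Physics: 1
  Psychology: 3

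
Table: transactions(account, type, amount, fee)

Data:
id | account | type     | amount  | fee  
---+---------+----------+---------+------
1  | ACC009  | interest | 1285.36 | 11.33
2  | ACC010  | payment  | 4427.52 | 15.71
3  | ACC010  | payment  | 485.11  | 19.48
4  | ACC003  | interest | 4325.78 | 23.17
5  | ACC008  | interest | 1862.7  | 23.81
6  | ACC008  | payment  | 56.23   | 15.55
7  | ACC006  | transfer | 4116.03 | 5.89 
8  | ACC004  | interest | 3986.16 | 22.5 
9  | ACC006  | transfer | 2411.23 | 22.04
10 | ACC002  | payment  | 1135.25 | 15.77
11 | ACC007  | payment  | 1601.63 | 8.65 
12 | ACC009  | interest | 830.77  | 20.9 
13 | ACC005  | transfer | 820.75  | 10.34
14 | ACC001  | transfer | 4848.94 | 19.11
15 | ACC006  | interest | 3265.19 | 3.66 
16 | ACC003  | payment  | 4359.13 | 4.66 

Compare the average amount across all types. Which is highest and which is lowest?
SELECT type, AVG(amount)
FROM transactions
GROUP BY type
ORDER BY AVG(amount)

All groups:
  payment: 2010.81
  interest: 2592.66
  transfer: 3049.24

Highest: transfer (3049.24)
Lowest: payment (2010.81)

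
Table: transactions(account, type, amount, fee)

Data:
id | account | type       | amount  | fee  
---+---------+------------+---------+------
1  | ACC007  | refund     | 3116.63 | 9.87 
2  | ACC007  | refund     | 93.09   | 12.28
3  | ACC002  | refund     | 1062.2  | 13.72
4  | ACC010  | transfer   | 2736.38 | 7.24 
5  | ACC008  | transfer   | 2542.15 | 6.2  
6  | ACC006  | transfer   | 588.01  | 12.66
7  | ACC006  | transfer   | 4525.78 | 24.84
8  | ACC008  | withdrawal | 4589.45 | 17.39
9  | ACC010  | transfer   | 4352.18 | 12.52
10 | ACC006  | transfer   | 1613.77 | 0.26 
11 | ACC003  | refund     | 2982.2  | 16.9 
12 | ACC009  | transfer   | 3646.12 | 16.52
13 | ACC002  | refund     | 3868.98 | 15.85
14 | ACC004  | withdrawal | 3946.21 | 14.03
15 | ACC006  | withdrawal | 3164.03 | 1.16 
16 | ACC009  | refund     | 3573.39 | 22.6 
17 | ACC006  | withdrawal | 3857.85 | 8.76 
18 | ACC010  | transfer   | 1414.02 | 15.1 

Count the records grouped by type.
SELECT type, COUNT(*) as count
FROM transactions
GROUP BY type

Result:
  refund: 6
  transfer: 8
  withdrawal: 4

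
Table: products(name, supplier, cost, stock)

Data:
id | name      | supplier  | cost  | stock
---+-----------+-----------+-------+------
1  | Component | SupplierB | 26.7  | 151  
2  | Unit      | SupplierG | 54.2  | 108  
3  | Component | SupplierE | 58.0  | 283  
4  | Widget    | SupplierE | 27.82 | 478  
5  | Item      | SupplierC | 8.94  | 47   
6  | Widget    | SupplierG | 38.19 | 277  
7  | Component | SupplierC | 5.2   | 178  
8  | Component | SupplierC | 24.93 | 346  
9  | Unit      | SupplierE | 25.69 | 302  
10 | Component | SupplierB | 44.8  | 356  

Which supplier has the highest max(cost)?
SELECT supplier, MAX(cost) as val
FROM products
GROUP BY supplier
ORDER BY val DESC
LIMIT 1

Result: SupplierE with max(cost) = 58.00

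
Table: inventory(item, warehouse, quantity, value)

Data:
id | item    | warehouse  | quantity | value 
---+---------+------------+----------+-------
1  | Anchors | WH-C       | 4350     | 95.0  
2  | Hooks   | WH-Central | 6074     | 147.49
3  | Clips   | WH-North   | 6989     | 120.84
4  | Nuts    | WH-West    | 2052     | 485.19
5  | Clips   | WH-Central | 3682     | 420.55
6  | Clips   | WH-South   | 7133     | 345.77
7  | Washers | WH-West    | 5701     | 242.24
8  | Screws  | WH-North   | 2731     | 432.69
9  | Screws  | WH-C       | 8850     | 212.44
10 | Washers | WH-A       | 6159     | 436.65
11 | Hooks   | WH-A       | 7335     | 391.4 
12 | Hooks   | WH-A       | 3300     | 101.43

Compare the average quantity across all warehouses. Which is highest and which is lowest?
SELECT warehouse, AVG(quantity)
FROM inventory
GROUP BY warehouse
ORDER BY AVG(quantity)

All groups:
  WH-West: 3876.50
  WH-North: 4860.00
  WH-Central: 4878.00
  WH-A: 5598.00
  WH-C: 6600.00
  WH-South: 7133.00

Highest: WH-South (7133.00)
Lowest: WH-West (3876.50)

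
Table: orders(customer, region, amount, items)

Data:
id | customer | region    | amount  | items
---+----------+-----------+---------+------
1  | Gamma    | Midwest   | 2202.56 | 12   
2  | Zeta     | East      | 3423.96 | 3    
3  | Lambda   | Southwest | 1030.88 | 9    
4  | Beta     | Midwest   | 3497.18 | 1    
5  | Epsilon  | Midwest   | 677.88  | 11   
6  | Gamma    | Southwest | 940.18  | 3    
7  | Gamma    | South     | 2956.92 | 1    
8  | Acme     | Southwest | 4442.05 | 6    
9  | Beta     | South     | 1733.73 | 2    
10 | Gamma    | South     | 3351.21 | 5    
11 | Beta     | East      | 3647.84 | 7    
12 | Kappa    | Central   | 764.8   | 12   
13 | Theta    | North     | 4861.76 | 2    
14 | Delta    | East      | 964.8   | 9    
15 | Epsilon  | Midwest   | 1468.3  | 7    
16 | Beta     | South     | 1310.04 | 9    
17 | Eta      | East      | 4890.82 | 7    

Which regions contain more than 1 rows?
SELECT region, COUNT(*) as cnt
FROM orders
GROUP BY region
HAVING COUNT(*) > 1

Result:
  East: 4
  Midwest: 4
  South: 4
  Southwest: 3

Note: HAVING filters groups after aggregation, WHERE filters rows before.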